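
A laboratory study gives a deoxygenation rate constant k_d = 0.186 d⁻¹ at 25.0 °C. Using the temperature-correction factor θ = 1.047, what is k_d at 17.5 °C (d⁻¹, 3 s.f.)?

k_d ≈ 0.132 d⁻¹

k_d(T₂) = k_d(T₁) · θ^(T₂−T₁) = 0.186 × 1.047^(17.5−25.0)
= 0.186 × 1.047^-7.50 = 0.186 × 0.7086 = 0.1318 d⁻¹.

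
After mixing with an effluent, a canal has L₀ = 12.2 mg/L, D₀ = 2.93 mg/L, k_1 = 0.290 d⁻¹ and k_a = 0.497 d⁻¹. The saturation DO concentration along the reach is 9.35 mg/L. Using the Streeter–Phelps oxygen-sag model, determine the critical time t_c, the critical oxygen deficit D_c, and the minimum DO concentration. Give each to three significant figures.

At the critical point dD/dt = 0, so k_1 L₀ e^(−k_1 t) = k_a D. Substituting D(t) from the Streeter–Phelps equation and solving for t gives
t_c = ln[(k_a/k_1)(1 − D₀(k_a−k_1)/(k_1 L₀))] / (k_a−k_1).
Here k_a−k_1 = 0.2070 d⁻¹ and 1 − D₀(k_a−k_1)/(k_1 L₀) = 1 − 2.93×0.2070/(0.290×12.2) = 0.8286, so
t_c = ln(1.714 × 0.8286) / 0.2070 = 0.3507 / 0.2070 = 1.694 d.
L(t_c) = L₀ e^(−k_1 t_c) = 12.2 × 0.6119 = 7.465 mg/L, and at the critical point k_a D_c = k_1 L, so D_c = (0.290/0.497) × 7.465 = 4.356 mg/L.
Minimum DO = C_s − D_c = 9.35 − 4.356 = 4.994 mg/L.

t_c ≈ 1.69 d; D_c ≈ 4.36 mg/L; min DO ≈ 4.99 mg/L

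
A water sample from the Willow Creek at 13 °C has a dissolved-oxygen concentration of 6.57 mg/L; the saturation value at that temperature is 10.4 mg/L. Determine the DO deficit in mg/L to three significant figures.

D = C_s − C = 10.4 − 6.57 = 3.83 mg/L.

D ≈ 3.83 mg/L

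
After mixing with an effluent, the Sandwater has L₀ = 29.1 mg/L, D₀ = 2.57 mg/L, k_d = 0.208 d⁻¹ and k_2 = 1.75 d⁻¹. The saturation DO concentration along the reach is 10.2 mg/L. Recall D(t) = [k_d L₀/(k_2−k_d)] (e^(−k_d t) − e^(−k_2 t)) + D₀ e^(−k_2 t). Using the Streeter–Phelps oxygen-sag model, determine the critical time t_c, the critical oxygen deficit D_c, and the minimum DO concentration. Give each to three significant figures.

t_c ≈ 0.692 d; D_c ≈ 3.00 mg/L; min DO ≈ 7.20 mg/L

At the critical point dD/dt = 0, so k_d L₀ e^(−k_d t) = k_2 D. Substituting D(t) from the Streeter–Phelps equation and solving for t gives
t_c = ln[(k_2/k_d)(1 − D₀(k_2−k_d)/(k_d L₀))] / (k_2−k_d).
Here k_2−k_d = 1.542 d⁻¹ and 1 − D₀(k_2−k_d)/(k_d L₀) = 1 − 2.57×1.542/(0.208×29.1) = 0.3453, so
t_c = ln(8.413 × 0.3453) / 1.542 = 1.066 / 1.542 = 0.6916 d.
L(t_c) = L₀ e^(−k_d t_c) = 29.1 × 0.8660 = 25.20 mg/L, and at the critical point k_2 D_c = k_d L, so D_c = (0.208/1.75) × 25.20 = 2.995 mg/L.
Minimum DO = C_s − D_c = 10.2 − 2.995 = 7.205 mg/L.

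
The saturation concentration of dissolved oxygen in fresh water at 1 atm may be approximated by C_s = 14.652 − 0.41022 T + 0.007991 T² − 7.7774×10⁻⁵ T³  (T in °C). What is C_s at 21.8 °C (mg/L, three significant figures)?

C_s ≈ 8.70 mg/L

C_s = 14.652 − 0.41022×21.8 + 0.007991×21.8² − 7.7774×10⁻⁵×21.8³ = 8.701 mg/L.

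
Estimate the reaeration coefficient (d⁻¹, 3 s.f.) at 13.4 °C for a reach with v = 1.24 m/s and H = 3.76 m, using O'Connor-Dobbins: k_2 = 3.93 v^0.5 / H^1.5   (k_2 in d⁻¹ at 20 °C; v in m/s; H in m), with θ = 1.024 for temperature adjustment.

k_2 ≈ 0.513 d⁻¹

k_2(20) = 3.93 × 1.24^0.5 / 3.76^1.5 = 3.93 × 1.114 / 7.291 = 0.6002 d⁻¹.
k_2(13.4) = 0.6002 × 1.024^(13.4−20) = 0.6002 × 0.8551 = 0.5133 d⁻¹.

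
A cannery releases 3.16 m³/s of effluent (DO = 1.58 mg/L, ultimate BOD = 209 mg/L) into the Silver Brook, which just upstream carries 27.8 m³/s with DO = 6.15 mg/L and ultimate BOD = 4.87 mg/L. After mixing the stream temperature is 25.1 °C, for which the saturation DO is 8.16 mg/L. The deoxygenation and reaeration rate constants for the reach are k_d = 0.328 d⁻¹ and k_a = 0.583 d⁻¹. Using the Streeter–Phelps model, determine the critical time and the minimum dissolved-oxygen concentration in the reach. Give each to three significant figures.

t_c ≈ 1.95 d; minimum DO ≈ 0.532 mg/L

Mixed DO = (27.8×6.15 + 3.16×1.58)/(27.8+3.16) = 176.0/30.96 = 5.684 mg/L.
Mixed L₀ = (27.8×4.87 + 3.16×209)/(30.96) = 795.8/30.96 = 25.70 mg/L.
Initial deficit D₀ = C_s − DO₀ = 8.16 − 5.684 = 2.476 mg/L.
t_c = (1/0.2550) ln[(0.583/0.328)(1 − 2.476×0.2550/(0.328×25.70))] = 3.922 × ln(1.644) = 1.950 d.
D_c = (0.328/0.583) × 25.70 × e^(−0.328×1.950) = 0.5626 × 25.70 × 0.5275 = 7.628 mg/L.
Minimum DO = 8.16 − 7.628 = 0.5320 mg/L.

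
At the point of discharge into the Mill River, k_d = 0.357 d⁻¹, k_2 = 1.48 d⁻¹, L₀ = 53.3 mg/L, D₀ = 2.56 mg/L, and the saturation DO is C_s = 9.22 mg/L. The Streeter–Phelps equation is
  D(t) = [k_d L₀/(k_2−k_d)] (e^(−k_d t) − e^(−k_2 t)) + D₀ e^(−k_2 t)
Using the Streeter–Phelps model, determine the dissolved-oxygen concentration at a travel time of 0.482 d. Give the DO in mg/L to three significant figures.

DO ≈ 2.00 mg/L

k_d L₀/(k_2−k_d) = 0.357×53.3/(1.48−0.357) = 19.03/1.123 = 16.94 mg/L.
e^(−k_d t) = e^(−0.357×0.4820) = 0.8419; e^(−k_2 t) = e^(−1.48×0.4820) = 0.4900.
D = 16.94 × (0.8419 − 0.4900) + 2.56 × 0.4900 = 5.963 + 1.254 = 7.217 mg/L.
DO = C_s − D = 9.22 − 7.217 = 2.003 mg/L.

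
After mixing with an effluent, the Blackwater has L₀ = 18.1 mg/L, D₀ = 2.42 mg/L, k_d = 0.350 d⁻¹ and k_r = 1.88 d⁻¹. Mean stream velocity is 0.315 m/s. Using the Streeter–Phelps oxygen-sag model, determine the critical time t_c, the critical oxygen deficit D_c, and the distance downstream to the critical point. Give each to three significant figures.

t_c ≈ 0.525 d; D_c ≈ 2.80 mg/L; x_c ≈ 14.3 km

At the critical point dD/dt = 0, so k_d L₀ e^(−k_d t) = k_r D. Substituting D(t) from the Streeter–Phelps equation and solving for t gives
t_c = ln[(k_r/k_d)(1 − D₀(k_r−k_d)/(k_d L₀))] / (k_r−k_d).
Here k_r−k_d = 1.530 d⁻¹ and 1 − D₀(k_r−k_d)/(k_d L₀) = 1 − 2.42×1.530/(0.350×18.1) = 0.4155, so
t_c = ln(5.371 × 0.4155) / 1.530 = 0.8029 / 1.530 = 0.5248 d.
D_c = (k_d/k_r) L₀ e^(−k_d t_c) = (0.350/1.88) × 18.1 × e^(−0.350×0.5248) = 0.1862 × 18.1 × 0.8322 = 2.804 mg/L.
x_c = v t_c = 0.315 m/s × 0.5248 d × 86400 s/d = 14280 m ≈ 14.3 km.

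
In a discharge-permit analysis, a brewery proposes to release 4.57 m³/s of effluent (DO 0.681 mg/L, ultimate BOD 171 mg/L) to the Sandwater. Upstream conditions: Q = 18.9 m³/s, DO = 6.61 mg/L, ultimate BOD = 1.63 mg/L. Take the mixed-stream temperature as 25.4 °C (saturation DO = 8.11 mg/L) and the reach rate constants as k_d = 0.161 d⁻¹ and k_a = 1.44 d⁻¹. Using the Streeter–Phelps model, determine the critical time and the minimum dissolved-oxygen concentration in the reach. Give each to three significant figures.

t_c ≈ 0.978 d; minimum DO ≈ 4.80 mg/L

Mixed DO = (18.9×6.61 + 4.57×0.681)/(18.9+4.57) = 128.0/23.47 = 5.456 mg/L.
Mixed L₀ = (18.9×1.63 + 4.57×171)/(23.47) = 812.3/23.47 = 34.61 mg/L.
Initial deficit D₀ = C_s − DO₀ = 8.11 − 5.456 = 2.654 mg/L.
t_c = (1/1.279) ln[(1.44/0.161)(1 − 2.654×1.279/(0.161×34.61))] = 0.7819 × ln(3.494) = 0.9782 d.
D_c = (0.161/1.44) × 34.61 × e^(−0.161×0.9782) = 0.1118 × 34.61 × 0.8543 = 3.306 mg/L.
Minimum DO = 8.11 − 3.306 = 4.804 mg/L.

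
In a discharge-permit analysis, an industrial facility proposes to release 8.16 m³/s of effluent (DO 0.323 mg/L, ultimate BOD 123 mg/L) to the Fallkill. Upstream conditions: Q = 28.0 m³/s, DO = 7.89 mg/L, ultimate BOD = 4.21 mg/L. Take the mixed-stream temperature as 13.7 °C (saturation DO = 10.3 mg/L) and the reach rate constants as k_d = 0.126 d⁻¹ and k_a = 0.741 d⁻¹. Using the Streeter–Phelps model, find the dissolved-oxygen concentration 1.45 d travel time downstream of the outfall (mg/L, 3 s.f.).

DO ≈ 5.77 mg/L

Mixed DO = (28.0×7.89 + 8.16×0.323)/(28.0+8.16) = 223.6/36.16 = 6.182 mg/L.
Mixed L₀ = (28.0×4.21 + 8.16×123)/(36.16) = 1122/36.16 = 31.02 mg/L.
Initial deficit D₀ = C_s − DO₀ = 10.3 − 6.182 = 4.118 mg/L.
D(1.45) = [0.126×31.02/(0.741−0.126)](e^(−0.126×1.45) − e^(−0.741×1.45)) + 4.118 e^(−0.741×1.45)
= 6.355 × (0.8330 − 0.3415) + 4.118 × 0.3415 = 4.530 mg/L.
DO = 10.3 − 4.530 = 5.770 mg/L.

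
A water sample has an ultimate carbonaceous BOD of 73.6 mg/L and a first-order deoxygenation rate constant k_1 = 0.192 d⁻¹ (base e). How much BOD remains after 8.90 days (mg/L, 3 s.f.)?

L ≈ 13.3 mg/L

L_t = L₀ e^(−k_1 t) = 73.6 × e^(−0.192×8.90) = 73.6 × 0.1811 = 13.33 mg/L.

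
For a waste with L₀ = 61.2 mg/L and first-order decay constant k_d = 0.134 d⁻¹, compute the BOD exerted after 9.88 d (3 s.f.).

y_t = L₀(1 − e^(−k_d t)) = 61.2 × (1 − e^(−0.134×9.88))
= 61.2 × (1 − 0.2661) = 61.2 × 0.7339 = 44.92 mg/L.

y ≈ 44.9 mg/L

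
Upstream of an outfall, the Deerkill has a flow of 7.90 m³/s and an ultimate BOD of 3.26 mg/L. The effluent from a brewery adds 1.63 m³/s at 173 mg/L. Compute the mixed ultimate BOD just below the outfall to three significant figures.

Flow-weighted mixing: C = (Q_r C_r + Q_w C_w)/(Q_r + Q_w)
= (7.90×3.26 + 1.63×173)/(7.90 + 1.63) = 307.7/9.530 = 32.29 mg/L.

32.3 mg/L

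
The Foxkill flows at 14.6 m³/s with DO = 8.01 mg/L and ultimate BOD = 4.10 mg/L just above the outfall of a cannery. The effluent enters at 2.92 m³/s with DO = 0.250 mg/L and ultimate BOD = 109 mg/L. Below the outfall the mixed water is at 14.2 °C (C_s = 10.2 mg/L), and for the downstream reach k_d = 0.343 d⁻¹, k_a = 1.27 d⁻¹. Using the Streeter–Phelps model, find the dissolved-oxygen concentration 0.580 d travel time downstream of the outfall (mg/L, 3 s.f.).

Mixed DO = (14.6×8.01 + 2.92×0.250)/(14.6+2.92) = 117.7/17.52 = 6.717 mg/L.
Mixed L₀ = (14.6×4.10 + 2.92×109)/(17.52) = 378.1/17.52 = 21.58 mg/L.
Initial deficit D₀ = C_s − DO₀ = 10.2 − 6.717 = 3.483 mg/L.
D(0.580) = [0.343×21.58/(1.27−0.343)](e^(−0.343×0.580) − e^(−1.27×0.580)) + 3.483 e^(−1.27×0.580)
= 7.986 × (0.8196 − 0.4787) + 3.483 × 0.4787 = 4.390 mg/L.
DO = 10.2 − 4.390 = 5.810 mg/L.

DO ≈ 5.81 mg/L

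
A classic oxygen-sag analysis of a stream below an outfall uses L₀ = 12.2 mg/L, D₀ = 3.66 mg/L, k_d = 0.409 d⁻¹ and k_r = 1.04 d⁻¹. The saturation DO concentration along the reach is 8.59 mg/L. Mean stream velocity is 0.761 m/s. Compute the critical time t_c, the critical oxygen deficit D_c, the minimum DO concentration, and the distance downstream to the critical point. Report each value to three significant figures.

At the critical point dD/dt = 0, so k_d L₀ e^(−k_d t) = k_r D. Substituting D(t) from the Streeter–Phelps equation and solving for t gives
t_c = ln[(k_r/k_d)(1 − D₀(k_r−k_d)/(k_d L₀))] / (k_r−k_d).
Here k_r−k_d = 0.6310 d⁻¹ and 1 − D₀(k_r−k_d)/(k_d L₀) = 1 − 3.66×0.6310/(0.409×12.2) = 0.5372, so
t_c = ln(2.543 × 0.5372) / 0.6310 = 0.3118 / 0.6310 = 0.4942 d.
L(t_c) = L₀ e^(−k_d t_c) = 12.2 × 0.8170 = 9.967 mg/L, and at the critical point k_r D_c = k_d L, so D_c = (0.409/1.04) × 9.967 = 3.920 mg/L.
Minimum DO = C_s − D_c = 8.59 − 3.920 = 4.670 mg/L.
x_c = v t_c = 0.761 m/s × 0.4942 d × 86400 s/d = 32490 m ≈ 32.5 km.

t_c ≈ 0.494 d; D_c ≈ 3.92 mg/L; min DO ≈ 4.67 mg/L; x_c ≈ 32.5 km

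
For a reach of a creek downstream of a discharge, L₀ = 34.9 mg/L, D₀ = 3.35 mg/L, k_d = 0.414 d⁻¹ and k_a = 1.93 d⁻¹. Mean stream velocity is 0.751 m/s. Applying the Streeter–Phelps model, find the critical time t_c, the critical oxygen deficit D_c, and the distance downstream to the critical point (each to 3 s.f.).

At the critical point dD/dt = 0, so k_d L₀ e^(−k_d t) = k_a D. Substituting D(t) from the Streeter–Phelps equation and solving for t gives
t_c = ln[(k_a/k_d)(1 − D₀(k_a−k_d)/(k_d L₀))] / (k_a−k_d).
Here k_a−k_d = 1.516 d⁻¹ and 1 − D₀(k_a−k_d)/(k_d L₀) = 1 − 3.35×1.516/(0.414×34.9) = 0.6485, so
t_c = ln(4.662 × 0.6485) / 1.516 = 1.106 / 1.516 = 0.7298 d.
L(t_c) = L₀ e^(−k_d t_c) = 34.9 × 0.7392 = 25.80 mg/L, and at the critical point k_a D_c = k_d L, so D_c = (0.414/1.93) × 25.80 = 5.534 mg/L.
x_c = v t_c = 0.751 m/s × 0.7298 d × 86400 s/d = 47350 m ≈ 47.4 km.

t_c ≈ 0.730 d; D_c ≈ 5.53 mg/L; x_c ≈ 47.4 km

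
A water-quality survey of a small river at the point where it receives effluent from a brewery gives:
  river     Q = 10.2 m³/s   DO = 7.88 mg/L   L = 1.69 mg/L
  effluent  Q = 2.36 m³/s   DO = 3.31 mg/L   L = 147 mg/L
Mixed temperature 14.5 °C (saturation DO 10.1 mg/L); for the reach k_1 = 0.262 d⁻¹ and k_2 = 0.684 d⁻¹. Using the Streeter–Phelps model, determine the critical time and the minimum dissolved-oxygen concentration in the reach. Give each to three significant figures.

Mixed DO = (10.2×7.88 + 2.36×3.31)/(10.2+2.36) = 88.19/12.56 = 7.021 mg/L.
Mixed L₀ = (10.2×1.69 + 2.36×147)/(12.56) = 364.2/12.56 = 28.99 mg/L.
Initial deficit D₀ = C_s − DO₀ = 10.1 − 7.021 = 3.079 mg/L.
t_c = (1/0.4220) ln[(0.684/0.262)(1 − 3.079×0.4220/(0.262×28.99))] = 2.370 × ln(2.164) = 1.829 d.
D_c = (0.262/0.684) × 28.99 × e^(−0.262×1.829) = 0.3830 × 28.99 × 0.6192 = 6.877 mg/L.
Minimum DO = 10.1 − 6.877 = 3.223 mg/L.

t_c ≈ 1.83 d; minimum DO ≈ 3.22 mg/L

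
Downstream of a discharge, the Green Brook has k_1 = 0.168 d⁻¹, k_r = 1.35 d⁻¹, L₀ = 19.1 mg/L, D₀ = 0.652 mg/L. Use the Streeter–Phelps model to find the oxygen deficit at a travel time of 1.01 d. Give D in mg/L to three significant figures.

D ≈ 1.76 mg/L

k_1 L₀/(k_r−k_1) = 0.168×19.1/(1.35−0.168) = 3.209/1.182 = 2.715 mg/L.
e^(−k_1 t) = e^(−0.168×1.010) = 0.8439; e^(−k_r t) = e^(−1.35×1.010) = 0.2558.
D = 2.715 × (0.8439 − 0.2558) + 0.652 × 0.2558 = 1.597 + 0.1668 = 1.763 mg/L.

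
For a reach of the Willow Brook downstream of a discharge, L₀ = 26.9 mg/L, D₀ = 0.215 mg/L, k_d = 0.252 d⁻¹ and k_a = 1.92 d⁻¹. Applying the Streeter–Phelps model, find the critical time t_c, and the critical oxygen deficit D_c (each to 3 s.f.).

t_c ≈ 1.18 d; D_c ≈ 2.62 mg/L

With k_a/k_d = 7.619 and 1 − D₀(k_a−k_d)/(k_d L₀) = 0.9471,
t_c = ln(7.619 × 0.9471) / (1.92 − 0.252) = ln(7.216) / 1.668 = 1.976/1.668 = 1.185 d.
D_c = (k_d/k_a) L₀ e^(−k_d t_c) = (0.252/1.92) × 26.9 × e^(−0.252×1.185) = 0.1313 × 26.9 × 0.7419 = 2.619 mg/L.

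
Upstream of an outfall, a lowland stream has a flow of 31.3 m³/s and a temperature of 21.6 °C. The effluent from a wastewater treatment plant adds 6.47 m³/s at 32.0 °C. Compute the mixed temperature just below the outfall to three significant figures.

Flow-weighted mixing: C = (Q_r C_r + Q_w C_w)/(Q_r + Q_w)
= (31.3×21.6 + 6.47×32.0)/(31.3 + 6.47) = 883.1/37.77 = 23.38 °C.

23.4 °C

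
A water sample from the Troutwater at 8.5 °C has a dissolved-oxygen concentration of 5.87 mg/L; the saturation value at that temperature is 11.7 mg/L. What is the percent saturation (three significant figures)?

50.2 % saturation

% saturation = C/C_s × 100 = 5.87/11.7 × 100 = 50.2 %.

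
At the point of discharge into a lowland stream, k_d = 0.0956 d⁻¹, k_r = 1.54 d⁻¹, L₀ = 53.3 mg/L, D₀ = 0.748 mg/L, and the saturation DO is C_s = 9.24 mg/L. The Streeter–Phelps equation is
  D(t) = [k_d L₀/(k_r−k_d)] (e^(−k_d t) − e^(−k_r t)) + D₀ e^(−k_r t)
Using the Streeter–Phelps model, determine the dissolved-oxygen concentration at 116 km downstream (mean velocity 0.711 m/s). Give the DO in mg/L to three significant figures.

Travel time t = x/v = 116 km / (0.711 m/s) = 116000 m / 0.711 m/s = 163200 s = 1.888 d.
k_d L₀/(k_r−k_d) = 0.0956×53.3/(1.54−0.0956) = 5.095/1.444 = 3.528 mg/L.
e^(−k_d t) = e^(−0.0956×1.888) = 0.8348; e^(−k_r t) = e^(−1.54×1.888) = 0.05458.
D = 3.528 × (0.8348 − 0.05458) + 0.748 × 0.05458 = 2.753 + 0.04083 = 2.793 mg/L.
DO = C_s − D = 9.24 − 2.793 = 6.447 mg/L.

DO ≈ 6.45 mg/L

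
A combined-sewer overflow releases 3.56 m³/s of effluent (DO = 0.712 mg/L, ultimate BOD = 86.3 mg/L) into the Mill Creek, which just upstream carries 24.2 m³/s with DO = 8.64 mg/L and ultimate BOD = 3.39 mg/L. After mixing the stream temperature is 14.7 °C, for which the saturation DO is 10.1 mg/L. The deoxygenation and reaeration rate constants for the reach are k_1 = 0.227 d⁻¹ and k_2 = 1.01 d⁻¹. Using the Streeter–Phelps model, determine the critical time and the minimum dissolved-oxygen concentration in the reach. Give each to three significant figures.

Mixed DO = (24.2×8.64 + 3.56×0.712)/(24.2+3.56) = 211.6/27.76 = 7.623 mg/L.
Mixed L₀ = (24.2×3.39 + 3.56×86.3)/(27.76) = 389.3/27.76 = 14.02 mg/L.
Initial deficit D₀ = C_s − DO₀ = 10.1 − 7.623 = 2.477 mg/L.
t_c = (1/0.7830) ln[(1.01/0.227)(1 − 2.477×0.7830/(0.227×14.02))] = 1.277 × ln(1.739) = 0.7064 d.
D_c = (0.227/1.01) × 14.02 × e^(−0.227×0.7064) = 0.2248 × 14.02 × 0.8518 = 2.685 mg/L.
Minimum DO = 10.1 − 2.685 = 7.415 mg/L.

t_c ≈ 0.706 d; minimum DO ≈ 7.42 mg/L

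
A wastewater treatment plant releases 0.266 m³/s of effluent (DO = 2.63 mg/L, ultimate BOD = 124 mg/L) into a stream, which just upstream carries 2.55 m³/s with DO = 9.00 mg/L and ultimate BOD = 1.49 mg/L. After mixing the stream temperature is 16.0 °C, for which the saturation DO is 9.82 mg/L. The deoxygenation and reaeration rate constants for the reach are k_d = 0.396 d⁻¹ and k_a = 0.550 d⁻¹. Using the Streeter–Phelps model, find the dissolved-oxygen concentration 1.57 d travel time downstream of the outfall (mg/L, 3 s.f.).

Mixed DO = (2.55×9.00 + 0.266×2.63)/(2.55+0.266) = 23.65/2.816 = 8.398 mg/L.
Mixed L₀ = (2.55×1.49 + 0.266×124)/(2.816) = 36.78/2.816 = 13.06 mg/L.
Initial deficit D₀ = C_s − DO₀ = 9.82 − 8.398 = 1.422 mg/L.
D(1.57) = [0.396×13.06/(0.550−0.396)](e^(−0.396×1.57) − e^(−0.550×1.57)) + 1.422 e^(−0.550×1.57)
= 33.59 × (0.5370 − 0.4217) + 1.422 × 0.4217 = 4.474 mg/L.
DO = 9.82 − 4.474 = 5.346 mg/L.

DO ≈ 5.35 mg/L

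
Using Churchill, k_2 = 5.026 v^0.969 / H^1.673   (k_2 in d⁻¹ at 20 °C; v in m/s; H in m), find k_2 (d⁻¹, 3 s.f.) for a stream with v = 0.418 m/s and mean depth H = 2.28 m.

k_2 ≈ 0.544 d⁻¹

k_2 = 5.026 × 0.418^0.969 / 2.28^1.673 = 5.026 × 0.4295 / 3.970 = 0.5436 d⁻¹.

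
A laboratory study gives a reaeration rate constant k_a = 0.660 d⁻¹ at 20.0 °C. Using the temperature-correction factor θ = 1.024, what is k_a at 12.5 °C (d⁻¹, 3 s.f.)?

k_a(T₂) = k_a(T₁) · θ^(T₂−T₁) = 0.660 × 1.024^(12.5−20.0)
= 0.660 × 1.024^-7.50 = 0.660 × 0.8370 = 0.5525 d⁻¹.

k_a ≈ 0.552 d⁻¹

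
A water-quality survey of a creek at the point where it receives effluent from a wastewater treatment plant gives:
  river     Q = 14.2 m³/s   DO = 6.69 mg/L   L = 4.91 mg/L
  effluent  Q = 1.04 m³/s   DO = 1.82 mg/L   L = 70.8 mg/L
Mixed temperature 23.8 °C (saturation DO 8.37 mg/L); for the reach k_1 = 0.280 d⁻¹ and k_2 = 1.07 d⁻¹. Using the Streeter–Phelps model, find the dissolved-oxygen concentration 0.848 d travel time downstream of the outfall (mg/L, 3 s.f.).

DO ≈ 6.27 mg/L

Mixed DO = (14.2×6.69 + 1.04×1.82)/(14.2+1.04) = 96.89/15.24 = 6.358 mg/L.
Mixed L₀ = (14.2×4.91 + 1.04×70.8)/(15.24) = 143.4/15.24 = 9.406 mg/L.
Initial deficit D₀ = C_s − DO₀ = 8.37 − 6.358 = 2.012 mg/L.
D(0.848) = [0.280×9.406/(1.07−0.280)](e^(−0.280×0.848) − e^(−1.07×0.848)) + 2.012 e^(−1.07×0.848)
= 3.334 × (0.7886 − 0.4036) + 2.012 × 0.4036 = 2.096 mg/L.
DO = 8.37 − 2.096 = 6.274 mg/L.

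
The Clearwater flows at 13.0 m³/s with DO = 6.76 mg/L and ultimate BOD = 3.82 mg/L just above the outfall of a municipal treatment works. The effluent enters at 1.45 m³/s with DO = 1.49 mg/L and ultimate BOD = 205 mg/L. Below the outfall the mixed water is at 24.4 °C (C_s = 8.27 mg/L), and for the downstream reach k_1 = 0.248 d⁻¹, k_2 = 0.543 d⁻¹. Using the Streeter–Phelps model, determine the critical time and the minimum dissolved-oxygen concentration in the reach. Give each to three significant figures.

Mixed DO = (13.0×6.76 + 1.45×1.49)/(13.0+1.45) = 90.04/14.45 = 6.231 mg/L.
Mixed L₀ = (13.0×3.82 + 1.45×205)/(14.45) = 346.9/14.45 = 24.01 mg/L.
Initial deficit D₀ = C_s − DO₀ = 8.27 − 6.231 = 2.039 mg/L.
t_c = (1/0.2950) ln[(0.543/0.248)(1 − 2.039×0.2950/(0.248×24.01))] = 3.390 × ln(1.968) = 2.296 d.
D_c = (0.248/0.543) × 24.01 × e^(−0.248×2.296) = 0.4567 × 24.01 × 0.5659 = 6.205 mg/L.
Minimum DO = 8.27 − 6.205 = 2.065 mg/L.

t_c ≈ 2.30 d; minimum DO ≈ 2.06 mg/L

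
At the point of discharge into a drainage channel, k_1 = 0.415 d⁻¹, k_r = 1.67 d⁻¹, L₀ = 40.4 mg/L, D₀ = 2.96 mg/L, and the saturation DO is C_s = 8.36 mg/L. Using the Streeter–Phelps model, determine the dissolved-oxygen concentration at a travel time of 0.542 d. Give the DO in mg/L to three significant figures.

DO ≈ 1.90 mg/L

k_1 L₀/(k_r−k_1) = 0.415×40.4/(1.67−0.415) = 16.77/1.255 = 13.36 mg/L.
e^(−k_1 t) = e^(−0.415×0.5420) = 0.7986; e^(−k_r t) = e^(−1.67×0.5420) = 0.4045.
D = 13.36 × (0.7986 − 0.4045) + 2.96 × 0.4045 = 5.265 + 1.197 = 6.462 mg/L.
DO = C_s − D = 8.36 − 6.462 = 1.898 mg/L.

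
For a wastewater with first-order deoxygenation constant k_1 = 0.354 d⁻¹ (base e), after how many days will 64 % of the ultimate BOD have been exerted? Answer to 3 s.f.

y/L₀ = 1 − e^(−k_1 t) = 0.64 ⇒ e^(−k_1 t) = 0.360
t = −ln(0.360) / 0.354 = 1.022 / 0.354 = 2.886 d.

t ≈ 2.89 d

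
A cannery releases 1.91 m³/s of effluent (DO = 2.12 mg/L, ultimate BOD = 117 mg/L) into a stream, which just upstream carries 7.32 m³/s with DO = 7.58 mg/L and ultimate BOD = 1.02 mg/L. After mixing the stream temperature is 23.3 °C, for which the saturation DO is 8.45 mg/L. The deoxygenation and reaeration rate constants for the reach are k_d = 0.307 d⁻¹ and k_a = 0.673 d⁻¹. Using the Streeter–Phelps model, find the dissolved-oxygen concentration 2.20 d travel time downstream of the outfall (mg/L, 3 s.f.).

DO ≈ 2.09 mg/L

Mixed DO = (7.32×7.58 + 1.91×2.12)/(7.32+1.91) = 59.53/9.230 = 6.450 mg/L.
Mixed L₀ = (7.32×1.02 + 1.91×117)/(9.230) = 230.9/9.230 = 25.02 mg/L.
Initial deficit D₀ = C_s − DO₀ = 8.45 − 6.450 = 2.000 mg/L.
D(2.20) = [0.307×25.02/(0.673−0.307)](e^(−0.307×2.20) − e^(−0.673×2.20)) + 2.000 e^(−0.673×2.20)
= 20.99 × (0.5090 − 0.2275) + 2.000 × 0.2275 = 6.362 mg/L.
DO = 8.45 − 6.362 = 2.088 mg/L.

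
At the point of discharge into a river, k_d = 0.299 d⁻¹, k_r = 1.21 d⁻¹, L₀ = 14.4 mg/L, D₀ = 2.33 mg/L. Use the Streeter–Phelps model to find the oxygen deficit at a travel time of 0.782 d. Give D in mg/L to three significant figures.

D ≈ 2.81 mg/L

k_d L₀/(k_r−k_d) = 0.299×14.4/(1.21−0.299) = 4.306/0.9110 = 4.726 mg/L.
e^(−k_d t) = e^(−0.299×0.7820) = 0.7915; e^(−k_r t) = e^(−1.21×0.7820) = 0.3882.
D = 4.726 × (0.7915 − 0.3882) + 2.33 × 0.3882 = 1.906 + 0.9045 = 2.811 mg/L.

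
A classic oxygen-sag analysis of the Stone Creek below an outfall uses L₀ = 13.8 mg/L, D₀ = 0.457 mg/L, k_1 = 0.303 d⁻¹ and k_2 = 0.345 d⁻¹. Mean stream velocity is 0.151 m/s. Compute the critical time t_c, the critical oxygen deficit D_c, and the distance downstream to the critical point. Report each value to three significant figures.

At the critical point dD/dt = 0, so k_1 L₀ e^(−k_1 t) = k_2 D. Substituting D(t) from the Streeter–Phelps equation and solving for t gives
t_c = ln[(k_2/k_1)(1 − D₀(k_2−k_1)/(k_1 L₀))] / (k_2−k_1).
Here k_2−k_1 = 0.04200 d⁻¹ and 1 − D₀(k_2−k_1)/(k_1 L₀) = 1 − 0.457×0.04200/(0.303×13.8) = 0.9954, so
t_c = ln(1.139 × 0.9954) / 0.04200 = 0.1252 / 0.04200 = 2.981 d.
D_c = (k_1/k_2) L₀ e^(−k_1 t_c) = (0.303/0.345) × 13.8 × e^(−0.303×2.981) = 0.8783 × 13.8 × 0.4052 = 4.911 mg/L.
x_c = v t_c = 0.151 m/s × 2.981 d × 86400 s/d = 38890 m ≈ 38.9 km.

t_c ≈ 2.98 d; D_c ≈ 4.91 mg/L; x_c ≈ 38.9 km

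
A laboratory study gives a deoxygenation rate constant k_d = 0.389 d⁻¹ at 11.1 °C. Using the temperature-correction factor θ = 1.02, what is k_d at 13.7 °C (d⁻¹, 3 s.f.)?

k_d ≈ 0.410 d⁻¹

k_d(T₂) = k_d(T₁) · θ^(T₂−T₁) = 0.389 × 1.02^(13.7−11.1)
= 0.389 × 1.02^2.60 = 0.389 × 1.053 = 0.4096 d⁻¹.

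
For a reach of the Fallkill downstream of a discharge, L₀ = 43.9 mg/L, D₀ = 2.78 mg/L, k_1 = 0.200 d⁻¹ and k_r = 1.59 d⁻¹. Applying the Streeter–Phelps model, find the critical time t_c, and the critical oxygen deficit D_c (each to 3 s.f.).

With k_r/k_1 = 7.950 and 1 − D₀(k_r−k_1)/(k_1 L₀) = 0.5599,
t_c = ln(7.950 × 0.5599) / (1.59 − 0.200) = ln(4.451) / 1.390 = 1.493/1.390 = 1.074 d.
L(t_c) = L₀ e^(−k_1 t_c) = 43.9 × 0.8067 = 35.41 mg/L, and at the critical point k_r D_c = k_1 L, so D_c = (0.200/1.59) × 35.41 = 4.454 mg/L.

t_c ≈ 1.07 d; D_c ≈ 4.45 mg/L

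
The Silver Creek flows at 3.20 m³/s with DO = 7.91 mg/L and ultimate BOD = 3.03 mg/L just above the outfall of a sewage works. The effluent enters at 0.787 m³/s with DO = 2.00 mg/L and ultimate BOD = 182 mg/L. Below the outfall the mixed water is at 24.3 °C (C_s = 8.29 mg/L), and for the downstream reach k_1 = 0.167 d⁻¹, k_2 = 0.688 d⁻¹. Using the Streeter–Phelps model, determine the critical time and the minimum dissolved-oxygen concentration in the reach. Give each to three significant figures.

Mixed DO = (3.20×7.91 + 0.787×2.00)/(3.20+0.787) = 26.89/3.987 = 6.743 mg/L.
Mixed L₀ = (3.20×3.03 + 0.787×182)/(3.987) = 152.9/3.987 = 38.36 mg/L.
Initial deficit D₀ = C_s − DO₀ = 8.29 − 6.743 = 1.547 mg/L.
t_c = (1/0.5210) ln[(0.688/0.167)(1 − 1.547×0.5210/(0.167×38.36))] = 1.919 × ln(3.602) = 2.459 d.
D_c = (0.167/0.688) × 38.36 × e^(−0.167×2.459) = 0.2427 × 38.36 × 0.6632 = 6.174 mg/L.
Minimum DO = 8.29 − 6.174 = 2.116 mg/L.

t_c ≈ 2.46 d; minimum DO ≈ 2.12 mg/L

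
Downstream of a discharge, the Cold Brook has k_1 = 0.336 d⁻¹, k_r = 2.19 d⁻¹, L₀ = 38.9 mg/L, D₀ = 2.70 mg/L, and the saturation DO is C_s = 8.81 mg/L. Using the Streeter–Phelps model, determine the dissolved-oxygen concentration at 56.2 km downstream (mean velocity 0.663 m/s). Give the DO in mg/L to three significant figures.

DO ≈ 4.25 mg/L

Travel time t = x/v = 56.2 km / (0.663 m/s) = 56200 m / 0.663 m/s = 84770 s = 0.9811 d.
k_1 L₀/(k_r−k_1) = 0.336×38.9/(2.19−0.336) = 13.07/1.854 = 7.050 mg/L.
e^(−k_1 t) = e^(−0.336×0.9811) = 0.7192; e^(−k_r t) = e^(−2.19×0.9811) = 0.1166.
D = 7.050 × (0.7192 − 0.1166) + 2.70 × 0.1166 = 4.248 + 0.3150 = 4.563 mg/L.
DO = C_s − D = 8.81 − 4.563 = 4.247 mg/L.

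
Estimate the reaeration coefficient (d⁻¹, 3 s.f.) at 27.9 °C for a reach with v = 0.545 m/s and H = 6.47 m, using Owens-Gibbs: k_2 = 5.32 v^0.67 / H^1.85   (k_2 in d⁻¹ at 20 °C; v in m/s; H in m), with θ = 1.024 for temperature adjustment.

k_2 ≈ 0.135 d⁻¹

k_2(20) = 5.32 × 0.545^0.67 / 6.47^1.85 = 5.32 × 0.6659 / 31.64 = 0.1120 d⁻¹.
k_2(27.9) = 0.1120 × 1.024^(27.9−20) = 0.1120 × 1.206 = 0.1350 d⁻¹.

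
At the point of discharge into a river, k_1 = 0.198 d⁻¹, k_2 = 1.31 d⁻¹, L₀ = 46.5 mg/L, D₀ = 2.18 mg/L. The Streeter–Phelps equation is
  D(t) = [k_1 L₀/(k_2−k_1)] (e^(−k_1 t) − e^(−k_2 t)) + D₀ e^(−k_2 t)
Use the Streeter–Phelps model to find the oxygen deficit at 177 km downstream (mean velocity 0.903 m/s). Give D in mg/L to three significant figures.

Travel time t = x/v = 177 km / (0.903 m/s) = 177000 m / 0.903 m/s = 196000 s = 2.269 d.
k_1 L₀/(k_2−k_1) = 0.198×46.5/(1.31−0.198) = 9.207/1.112 = 8.280 mg/L.
e^(−k_1 t) = e^(−0.198×2.269) = 0.6381; e^(−k_2 t) = e^(−1.31×2.269) = 0.05120.
D = 8.280 × (0.6381 − 0.05120) + 2.18 × 0.05120 = 4.860 + 0.1116 = 4.971 mg/L.

D ≈ 4.97 mg/L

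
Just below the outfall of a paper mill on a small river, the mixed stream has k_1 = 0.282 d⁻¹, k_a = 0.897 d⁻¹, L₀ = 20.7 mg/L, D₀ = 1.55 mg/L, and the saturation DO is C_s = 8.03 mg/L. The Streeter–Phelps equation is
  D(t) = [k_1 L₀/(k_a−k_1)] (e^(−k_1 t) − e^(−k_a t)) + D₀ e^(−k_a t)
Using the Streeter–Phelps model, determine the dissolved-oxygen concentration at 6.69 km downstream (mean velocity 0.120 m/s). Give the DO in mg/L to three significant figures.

Travel time t = x/v = 6.69 km / (0.120 m/s) = 6690 m / 0.120 m/s = 55750 s = 0.6453 d.
k_1 L₀/(k_a−k_1) = 0.282×20.7/(0.897−0.282) = 5.837/0.6150 = 9.492 mg/L.
e^(−k_1 t) = e^(−0.282×0.6453) = 0.8336; e^(−k_a t) = e^(−0.897×0.6453) = 0.5606.
D = 9.492 × (0.8336 − 0.5606) + 1.55 × 0.5606 = 2.592 + 0.8689 = 3.461 mg/L.
DO = C_s − D = 8.03 − 3.461 = 4.569 mg/L.

DO ≈ 4.57 mg/L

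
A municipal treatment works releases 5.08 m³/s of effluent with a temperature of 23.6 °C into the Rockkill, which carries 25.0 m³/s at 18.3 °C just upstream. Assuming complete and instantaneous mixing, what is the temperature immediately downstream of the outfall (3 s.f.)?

Flow-weighted mixing: C = (Q_r C_r + Q_w C_w)/(Q_r + Q_w)
= (25.0×18.3 + 5.08×23.6)/(25.0 + 5.08) = 577.4/30.08 = 19.20 °C.

19.2 °C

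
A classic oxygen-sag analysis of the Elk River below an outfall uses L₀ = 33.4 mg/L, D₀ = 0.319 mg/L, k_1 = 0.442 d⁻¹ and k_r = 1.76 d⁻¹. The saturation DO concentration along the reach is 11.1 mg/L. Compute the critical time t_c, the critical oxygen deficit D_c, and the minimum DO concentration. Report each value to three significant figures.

t_c = [1/(k_r−k_1)] ln[(k_r/k_1)(1 − D₀(k_r−k_1)/(k_1 L₀))]
= [1/(1.76−0.442)] ln[(1.76/0.442)(1 − 0.319×1.318/(0.442×33.4))]
= (1/1.318) ln[3.982 × 0.9715] = 0.7587 × ln(3.868) = 0.7587 × 1.353 = 1.026 d.
L(t_c) = L₀ e^(−k_1 t_c) = 33.4 × 0.6353 = 21.22 mg/L, and at the critical point k_r D_c = k_1 L, so D_c = (0.442/1.76) × 21.22 = 5.329 mg/L.
Minimum DO = C_s − D_c = 11.1 − 5.329 = 5.771 mg/L.

t_c ≈ 1.03 d; D_c ≈ 5.33 mg/L; min DO ≈ 5.77 mg/L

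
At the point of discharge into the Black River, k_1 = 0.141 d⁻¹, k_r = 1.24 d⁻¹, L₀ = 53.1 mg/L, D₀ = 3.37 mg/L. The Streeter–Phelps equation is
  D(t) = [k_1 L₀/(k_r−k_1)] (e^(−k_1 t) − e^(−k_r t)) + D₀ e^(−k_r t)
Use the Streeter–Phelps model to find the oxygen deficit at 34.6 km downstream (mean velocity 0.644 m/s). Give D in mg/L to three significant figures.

Travel time t = x/v = 34.6 km / (0.644 m/s) = 34600 m / 0.644 m/s = 53730 s = 0.6218 d.
k_1 L₀/(k_r−k_1) = 0.141×53.1/(1.24−0.141) = 7.487/1.099 = 6.813 mg/L.
e^(−k_1 t) = e^(−0.141×0.6218) = 0.9161; e^(−k_r t) = e^(−1.24×0.6218) = 0.4625.
D = 6.813 × (0.9161 − 0.4625) + 3.37 × 0.4625 = 3.090 + 1.559 = 4.648 mg/L.

D ≈ 4.65 mg/L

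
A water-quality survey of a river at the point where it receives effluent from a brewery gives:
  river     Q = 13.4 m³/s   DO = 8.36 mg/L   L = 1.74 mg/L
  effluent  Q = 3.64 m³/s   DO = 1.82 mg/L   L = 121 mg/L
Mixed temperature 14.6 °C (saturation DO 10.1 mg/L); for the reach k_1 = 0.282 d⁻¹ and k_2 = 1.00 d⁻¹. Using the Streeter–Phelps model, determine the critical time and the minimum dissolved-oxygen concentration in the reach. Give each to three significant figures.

t_c ≈ 1.28 d; minimum DO ≈ 4.75 mg/L

Mixed DO = (13.4×8.36 + 3.64×1.82)/(13.4+3.64) = 118.6/17.04 = 6.963 mg/L.
Mixed L₀ = (13.4×1.74 + 3.64×121)/(17.04) = 463.8/17.04 = 27.22 mg/L.
Initial deficit D₀ = C_s − DO₀ = 10.1 − 6.963 = 3.137 mg/L.
t_c = (1/0.7180) ln[(1.00/0.282)(1 − 3.137×0.7180/(0.282×27.22))] = 1.393 × ln(2.505) = 1.279 d.
D_c = (0.282/1.00) × 27.22 × e^(−0.282×1.279) = 0.2820 × 27.22 × 0.6972 = 5.351 mg/L.
Minimum DO = 10.1 − 5.351 = 4.749 mg/L.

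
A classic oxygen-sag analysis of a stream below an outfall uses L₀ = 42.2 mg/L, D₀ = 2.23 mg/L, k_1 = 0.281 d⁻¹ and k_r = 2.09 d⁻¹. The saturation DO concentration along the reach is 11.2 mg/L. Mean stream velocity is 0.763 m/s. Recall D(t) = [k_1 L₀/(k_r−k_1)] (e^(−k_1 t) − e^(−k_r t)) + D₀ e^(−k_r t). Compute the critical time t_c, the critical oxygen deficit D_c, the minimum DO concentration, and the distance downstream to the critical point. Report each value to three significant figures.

t_c ≈ 0.879 d; D_c ≈ 4.43 mg/L; min DO ≈ 6.77 mg/L; x_c ≈ 58.0 km

t_c = [1/(k_r−k_1)] ln[(k_r/k_1)(1 − D₀(k_r−k_1)/(k_1 L₀))]
= [1/(2.09−0.281)] ln[(2.09/0.281)(1 − 2.23×1.809/(0.281×42.2))]
= (1/1.809) ln[7.438 × 0.6598] = 0.5528 × ln(4.907) = 0.5528 × 1.591 = 0.8794 d.
L(t_c) = L₀ e^(−k_1 t_c) = 42.2 × 0.7811 = 32.96 mg/L, and at the critical point k_r D_c = k_1 L, so D_c = (0.281/2.09) × 32.96 = 4.432 mg/L.
Minimum DO = C_s − D_c = 11.2 − 4.432 = 6.768 mg/L.
x_c = v t_c = 0.763 m/s × 0.8794 d × 86400 s/d = 57970 m ≈ 58.0 km.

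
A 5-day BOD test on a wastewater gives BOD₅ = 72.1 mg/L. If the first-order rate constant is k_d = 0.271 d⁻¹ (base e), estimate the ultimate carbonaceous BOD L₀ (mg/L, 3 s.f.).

L₀ ≈ 97.2 mg/L

BOD₅ = L₀(1 − e^(−5k_d)) ⇒ L₀ = BOD₅ / (1 − e^(−5×0.271))
= 72.1 / (1 − 0.2579) = 72.1 / 0.7421 = 97.16 mg/L.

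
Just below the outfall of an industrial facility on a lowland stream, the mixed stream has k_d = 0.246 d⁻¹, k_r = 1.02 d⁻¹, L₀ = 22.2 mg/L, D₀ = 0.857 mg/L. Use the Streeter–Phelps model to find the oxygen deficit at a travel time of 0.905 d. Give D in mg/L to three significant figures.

k_d L₀/(k_r−k_d) = 0.246×22.2/(1.02−0.246) = 5.461/0.7740 = 7.056 mg/L.
e^(−k_d t) = e^(−0.246×0.9050) = 0.8004; e^(−k_r t) = e^(−1.02×0.9050) = 0.3973.
D = 7.056 × (0.8004 − 0.3973) + 0.857 × 0.3973 = 2.844 + 0.3405 = 3.185 mg/L.

D ≈ 3.18 mg/L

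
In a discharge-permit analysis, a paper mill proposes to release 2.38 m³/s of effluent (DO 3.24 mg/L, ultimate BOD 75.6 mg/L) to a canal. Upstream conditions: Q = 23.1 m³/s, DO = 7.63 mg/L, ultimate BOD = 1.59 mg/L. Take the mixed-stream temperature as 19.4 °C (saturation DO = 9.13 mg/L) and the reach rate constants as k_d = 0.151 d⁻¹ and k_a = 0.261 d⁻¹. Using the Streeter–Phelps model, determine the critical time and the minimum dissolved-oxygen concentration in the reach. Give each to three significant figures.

t_c ≈ 3.35 d; minimum DO ≈ 6.16 mg/L

Mixed DO = (23.1×7.63 + 2.38×3.24)/(23.1+2.38) = 184.0/25.48 = 7.220 mg/L.
Mixed L₀ = (23.1×1.59 + 2.38×75.6)/(25.48) = 216.7/25.48 = 8.503 mg/L.
Initial deficit D₀ = C_s − DO₀ = 9.13 − 7.220 = 1.910 mg/L.
t_c = (1/0.1100) ln[(0.261/0.151)(1 − 1.910×0.1100/(0.151×8.503))] = 9.091 × ln(1.446) = 3.350 d.
D_c = (0.151/0.261) × 8.503 × e^(−0.151×3.350) = 0.5785 × 8.503 × 0.6030 = 2.966 mg/L.
Minimum DO = 9.13 − 2.966 = 6.164 mg/L.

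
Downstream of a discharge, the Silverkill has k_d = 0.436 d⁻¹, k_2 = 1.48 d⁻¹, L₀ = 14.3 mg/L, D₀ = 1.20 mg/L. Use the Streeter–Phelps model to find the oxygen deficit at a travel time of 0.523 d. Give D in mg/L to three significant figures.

k_d L₀/(k_2−k_d) = 0.436×14.3/(1.48−0.436) = 6.235/1.044 = 5.972 mg/L.
e^(−k_d t) = e^(−0.436×0.5230) = 0.7961; e^(−k_2 t) = e^(−1.48×0.5230) = 0.4611.
D = 5.972 × (0.7961 − 0.4611) + 1.20 × 0.4611 = 2.000 + 0.5534 = 2.554 mg/L.

D ≈ 2.55 mg/L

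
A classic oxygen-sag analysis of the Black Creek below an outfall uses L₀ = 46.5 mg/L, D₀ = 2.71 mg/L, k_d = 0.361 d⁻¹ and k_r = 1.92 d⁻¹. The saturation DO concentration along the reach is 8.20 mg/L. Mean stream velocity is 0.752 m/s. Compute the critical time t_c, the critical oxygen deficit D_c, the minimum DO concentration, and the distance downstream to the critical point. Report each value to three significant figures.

With k_r/k_d = 5.319 and 1 − D₀(k_r−k_d)/(k_d L₀) = 0.7483,
t_c = ln(5.319 × 0.7483) / (1.92 − 0.361) = ln(3.980) / 1.559 = 1.381/1.559 = 0.8860 d.
L(t_c) = L₀ e^(−k_d t_c) = 46.5 × 0.7263 = 33.77 mg/L, and at the critical point k_r D_c = k_d L, so D_c = (0.361/1.92) × 33.77 = 6.350 mg/L.
Minimum DO = C_s − D_c = 8.20 − 6.350 = 1.850 mg/L.
x_c = v t_c = 0.752 m/s × 0.8860 d × 86400 s/d = 57570 m ≈ 57.6 km.

t_c ≈ 0.886 d; D_c ≈ 6.35 mg/L; min DO ≈ 1.85 mg/L; x_c ≈ 57.6 km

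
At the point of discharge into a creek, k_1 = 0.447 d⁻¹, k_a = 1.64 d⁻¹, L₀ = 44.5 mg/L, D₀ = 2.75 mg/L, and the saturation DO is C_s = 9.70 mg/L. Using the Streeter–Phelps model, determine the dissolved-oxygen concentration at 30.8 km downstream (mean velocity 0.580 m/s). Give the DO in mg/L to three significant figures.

Travel time t = x/v = 30.8 km / (0.580 m/s) = 30800 m / 0.580 m/s = 53100 s = 0.6146 d.
k_1 L₀/(k_a−k_1) = 0.447×44.5/(1.64−0.447) = 19.89/1.193 = 16.67 mg/L.
e^(−k_1 t) = e^(−0.447×0.6146) = 0.7598; e^(−k_a t) = e^(−1.64×0.6146) = 0.3650.
D = 16.67 × (0.7598 − 0.3650) + 2.75 × 0.3650 = 6.583 + 1.004 = 7.587 mg/L.
DO = C_s − D = 9.70 − 7.587 = 2.113 mg/L.

DO ≈ 2.11 mg/L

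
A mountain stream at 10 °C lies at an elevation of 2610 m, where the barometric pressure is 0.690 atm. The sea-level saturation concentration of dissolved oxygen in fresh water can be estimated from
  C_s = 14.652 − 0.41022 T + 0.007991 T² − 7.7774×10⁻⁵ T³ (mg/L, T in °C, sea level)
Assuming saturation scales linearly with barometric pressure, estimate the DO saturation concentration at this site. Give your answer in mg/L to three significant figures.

At sea level: C_s = 14.652 − 0.41022×10 + 0.007991×10² − 7.7774×10⁻⁵×10³ = 11.27 mg/L.
Pressure correction: C_s' = 11.27 × 0.690 = 7.777 mg/L.

C_s ≈ 7.78 mg/L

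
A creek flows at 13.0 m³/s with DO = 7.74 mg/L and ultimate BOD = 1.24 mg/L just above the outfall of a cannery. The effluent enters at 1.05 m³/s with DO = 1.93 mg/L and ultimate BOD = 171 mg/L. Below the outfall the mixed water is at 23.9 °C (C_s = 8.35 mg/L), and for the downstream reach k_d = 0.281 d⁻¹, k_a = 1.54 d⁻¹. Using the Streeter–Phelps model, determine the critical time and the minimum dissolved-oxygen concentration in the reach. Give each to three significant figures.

Mixed DO = (13.0×7.74 + 1.05×1.93)/(13.0+1.05) = 102.6/14.05 = 7.306 mg/L.
Mixed L₀ = (13.0×1.24 + 1.05×171)/(14.05) = 195.7/14.05 = 13.93 mg/L.
Initial deficit D₀ = C_s − DO₀ = 8.35 − 7.306 = 1.044 mg/L.
t_c = (1/1.259) ln[(1.54/0.281)(1 − 1.044×1.259/(0.281×13.93))] = 0.7943 × ln(3.639) = 1.026 d.
D_c = (0.281/1.54) × 13.93 × e^(−0.281×1.026) = 0.1825 × 13.93 × 0.7495 = 1.905 mg/L.
Minimum DO = 8.35 − 1.905 = 6.445 mg/L.

t_c ≈ 1.03 d; minimum DO ≈ 6.45 mg/L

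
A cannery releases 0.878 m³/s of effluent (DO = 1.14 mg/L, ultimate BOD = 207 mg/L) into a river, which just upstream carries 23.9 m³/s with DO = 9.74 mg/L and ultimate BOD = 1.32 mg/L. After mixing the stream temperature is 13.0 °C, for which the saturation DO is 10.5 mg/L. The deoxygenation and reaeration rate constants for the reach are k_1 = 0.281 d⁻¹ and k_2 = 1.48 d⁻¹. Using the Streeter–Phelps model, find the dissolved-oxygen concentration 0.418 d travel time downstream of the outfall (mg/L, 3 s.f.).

DO ≈ 9.22 mg/L

Mixed DO = (23.9×9.74 + 0.878×1.14)/(23.9+0.878) = 233.8/24.78 = 9.435 mg/L.
Mixed L₀ = (23.9×1.32 + 0.878×207)/(24.78) = 213.3/24.78 = 8.608 mg/L.
Initial deficit D₀ = C_s − DO₀ = 10.5 − 9.435 = 1.065 mg/L.
D(0.418) = [0.281×8.608/(1.48−0.281)](e^(−0.281×0.418) − e^(−1.48×0.418)) + 1.065 e^(−1.48×0.418)
= 2.017 × (0.8892 − 0.5387) + 1.065 × 0.5387 = 1.281 mg/L.
DO = 10.5 − 1.281 = 9.219 mg/L.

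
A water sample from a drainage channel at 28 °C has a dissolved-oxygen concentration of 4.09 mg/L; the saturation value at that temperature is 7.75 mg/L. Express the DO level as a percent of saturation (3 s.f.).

% saturation = C/C_s × 100 = 4.09/7.75 × 100 = 52.8 %.

52.8 % saturation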